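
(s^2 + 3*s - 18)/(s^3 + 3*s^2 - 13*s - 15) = (s + 6)/(s^2 + 6*s + 5)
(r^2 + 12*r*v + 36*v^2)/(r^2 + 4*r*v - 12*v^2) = (r + 6*v)/(r - 2*v)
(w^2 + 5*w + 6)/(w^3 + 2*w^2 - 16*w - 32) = (w + 3)/(w^2 - 16)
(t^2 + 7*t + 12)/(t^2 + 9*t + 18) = (t + 4)/(t + 6)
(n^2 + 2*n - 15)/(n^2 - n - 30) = (n - 3)/(n - 6)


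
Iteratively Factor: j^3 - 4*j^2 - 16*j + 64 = (j - 4)*(j^2 - 16) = (j - 4)^2*(j + 4)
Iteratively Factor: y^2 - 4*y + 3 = (y - 3)*(y - 1)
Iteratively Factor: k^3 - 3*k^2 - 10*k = (k - 5)*(k^2 + 2*k) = k*(k - 5)*(k + 2)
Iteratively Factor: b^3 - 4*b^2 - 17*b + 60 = (b + 4)*(b^2 - 8*b + 15) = (b - 5)*(b + 4)*(b - 3)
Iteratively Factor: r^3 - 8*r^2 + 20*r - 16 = (r - 2)*(r^2 - 6*r + 8) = (r - 4)*(r - 2)*(r - 2)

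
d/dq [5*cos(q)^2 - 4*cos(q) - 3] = 2*(2 - 5*cos(q))*sin(q)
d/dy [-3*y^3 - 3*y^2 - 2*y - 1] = -9*y^2 - 6*y - 2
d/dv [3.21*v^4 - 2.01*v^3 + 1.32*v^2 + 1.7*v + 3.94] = 12.84*v^3 - 6.03*v^2 + 2.64*v + 1.7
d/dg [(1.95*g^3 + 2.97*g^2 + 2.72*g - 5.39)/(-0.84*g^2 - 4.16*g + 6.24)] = (-1.638*g^4 - 16.224*g^3 + 26.4336*g^2 + 28.0104*g - 5.4496)/(0.7056*g^4 + 6.9888*g^3 + 6.8224*g^2 - 51.9168*g + 38.9376)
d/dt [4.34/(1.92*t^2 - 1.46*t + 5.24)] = (6.3364 - 16.6656*t)/(1.92*t^2 - 1.46*t + 5.24)^2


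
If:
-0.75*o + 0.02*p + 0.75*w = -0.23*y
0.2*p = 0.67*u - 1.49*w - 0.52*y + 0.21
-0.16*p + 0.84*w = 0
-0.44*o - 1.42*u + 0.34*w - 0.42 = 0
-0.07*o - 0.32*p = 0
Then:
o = 0.01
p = -0.00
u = -0.30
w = -0.00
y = 0.02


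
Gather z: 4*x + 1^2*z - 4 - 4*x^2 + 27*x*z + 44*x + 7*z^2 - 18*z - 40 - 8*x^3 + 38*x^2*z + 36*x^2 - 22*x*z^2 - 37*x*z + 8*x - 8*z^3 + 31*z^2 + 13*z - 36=-8*x^3 + 32*x^2 + 56*x - 8*z^3 + z^2*(38 - 22*x) + z*(38*x^2 - 10*x - 4) - 80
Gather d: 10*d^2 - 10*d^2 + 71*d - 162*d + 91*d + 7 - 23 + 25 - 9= 0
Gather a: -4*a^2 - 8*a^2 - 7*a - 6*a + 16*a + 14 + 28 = -12*a^2 + 3*a + 42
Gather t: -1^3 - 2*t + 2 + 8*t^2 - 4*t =8*t^2 - 6*t + 1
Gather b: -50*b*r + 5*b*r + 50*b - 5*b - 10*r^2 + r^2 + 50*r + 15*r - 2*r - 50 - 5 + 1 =b*(45 - 45*r) - 9*r^2 + 63*r - 54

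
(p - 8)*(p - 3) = p^2 - 11*p + 24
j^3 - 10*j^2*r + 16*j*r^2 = j*(j - 8*r)*(j - 2*r)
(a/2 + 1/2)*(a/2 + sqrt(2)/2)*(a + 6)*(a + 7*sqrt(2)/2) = a^4/4 + 9*sqrt(2)*a^3/8 + 7*a^3/4 + 13*a^2/4 + 63*sqrt(2)*a^2/8 + 27*sqrt(2)*a/4 + 49*a/4 + 21/2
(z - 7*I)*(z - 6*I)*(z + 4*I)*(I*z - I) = I*z^4 + 9*z^3 - I*z^3 - 9*z^2 + 10*I*z^2 + 168*z - 10*I*z - 168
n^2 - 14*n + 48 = (n - 8)*(n - 6)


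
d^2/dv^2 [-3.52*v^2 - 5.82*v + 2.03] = -7.04000000000000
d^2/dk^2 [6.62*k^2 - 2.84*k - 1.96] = 13.2400000000000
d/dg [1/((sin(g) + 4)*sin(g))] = -2*(sin(g) + 2)*cos(g)/((sin(g) + 4)^2*sin(g)^2)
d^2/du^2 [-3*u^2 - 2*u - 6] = -6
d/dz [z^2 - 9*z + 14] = 2*z - 9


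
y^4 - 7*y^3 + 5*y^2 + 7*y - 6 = (y - 6)*(y - 1)^2*(y + 1)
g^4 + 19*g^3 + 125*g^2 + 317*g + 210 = (g + 1)*(g + 5)*(g + 6)*(g + 7)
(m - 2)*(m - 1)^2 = m^3 - 4*m^2 + 5*m - 2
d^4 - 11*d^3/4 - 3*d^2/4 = d^2*(d - 3)*(d + 1/4)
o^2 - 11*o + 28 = (o - 7)*(o - 4)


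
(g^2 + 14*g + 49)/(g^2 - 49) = (g + 7)/(g - 7)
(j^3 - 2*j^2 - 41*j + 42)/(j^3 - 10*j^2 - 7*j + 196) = (j^2 + 5*j - 6)/(j^2 - 3*j - 28)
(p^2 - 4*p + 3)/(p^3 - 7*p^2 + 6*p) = (p - 3)/(p*(p - 6))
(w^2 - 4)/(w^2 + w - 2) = (w - 2)/(w - 1)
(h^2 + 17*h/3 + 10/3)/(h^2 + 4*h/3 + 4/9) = 3*(h + 5)/(3*h + 2)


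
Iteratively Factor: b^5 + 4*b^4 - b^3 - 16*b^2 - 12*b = (b)*(b^4 + 4*b^3 - b^2 - 16*b - 12) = b*(b + 2)*(b^3 + 2*b^2 - 5*b - 6) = b*(b - 2)*(b + 2)*(b^2 + 4*b + 3) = b*(b - 2)*(b + 2)*(b + 3)*(b + 1)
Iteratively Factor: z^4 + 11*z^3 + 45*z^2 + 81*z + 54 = (z + 2)*(z^3 + 9*z^2 + 27*z + 27) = (z + 2)*(z + 3)*(z^2 + 6*z + 9) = (z + 2)*(z + 3)^2*(z + 3)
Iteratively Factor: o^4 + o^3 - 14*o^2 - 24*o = (o + 2)*(o^3 - o^2 - 12*o) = o*(o + 2)*(o^2 - o - 12) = o*(o + 2)*(o + 3)*(o - 4)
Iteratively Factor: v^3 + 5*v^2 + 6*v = (v)*(v^2 + 5*v + 6) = v*(v + 2)*(v + 3)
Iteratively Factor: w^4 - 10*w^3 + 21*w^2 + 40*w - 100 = (w + 2)*(w^3 - 12*w^2 + 45*w - 50) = (w - 2)*(w + 2)*(w^2 - 10*w + 25) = (w - 5)*(w - 2)*(w + 2)*(w - 5)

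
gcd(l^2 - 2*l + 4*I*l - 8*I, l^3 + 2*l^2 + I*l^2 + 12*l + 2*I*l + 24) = l + 4*I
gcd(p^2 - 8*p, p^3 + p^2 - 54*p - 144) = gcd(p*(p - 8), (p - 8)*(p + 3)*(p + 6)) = p - 8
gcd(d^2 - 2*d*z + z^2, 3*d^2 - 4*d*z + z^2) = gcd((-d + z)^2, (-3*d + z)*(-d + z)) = -d + z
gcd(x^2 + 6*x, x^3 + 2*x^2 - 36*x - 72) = x + 6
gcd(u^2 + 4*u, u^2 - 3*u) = u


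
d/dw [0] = 0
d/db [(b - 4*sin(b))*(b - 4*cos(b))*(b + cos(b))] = -(b - 4*sin(b))*(b - 4*cos(b))*(sin(b) - 1) + (b - 4*sin(b))*(b + cos(b))*(4*sin(b) + 1) - (b - 4*cos(b))*(b + cos(b))*(4*cos(b) - 1)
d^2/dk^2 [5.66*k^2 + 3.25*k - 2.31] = 11.3200000000000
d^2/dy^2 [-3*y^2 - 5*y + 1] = -6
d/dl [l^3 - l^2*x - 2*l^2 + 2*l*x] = 3*l^2 - 2*l*x - 4*l + 2*x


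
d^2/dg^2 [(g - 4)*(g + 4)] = 2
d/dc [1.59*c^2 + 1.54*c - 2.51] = 3.18*c + 1.54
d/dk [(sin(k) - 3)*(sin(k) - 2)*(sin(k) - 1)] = (3*sin(k)^2 - 12*sin(k) + 11)*cos(k)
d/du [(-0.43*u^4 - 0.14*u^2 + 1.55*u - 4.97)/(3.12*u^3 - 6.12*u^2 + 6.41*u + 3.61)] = (-1.3416*u^6 + 5.2632*u^5 - 7.8321*u^4 - 15.8812*u^3 + 55.1078*u^2 - 61.8436*u + 37.4532)/(9.7344*u^6 - 38.1888*u^5 + 77.4528*u^4 - 55.932*u^3 - 3.09829999999999*u^2 + 46.2802*u + 13.0321)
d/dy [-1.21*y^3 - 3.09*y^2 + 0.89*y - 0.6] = -3.63*y^2 - 6.18*y + 0.89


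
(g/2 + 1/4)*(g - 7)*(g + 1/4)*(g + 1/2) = g^4/2 - 23*g^3/8 - 33*g^2/8 - 55*g/32 - 7/32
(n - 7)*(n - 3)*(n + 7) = n^3 - 3*n^2 - 49*n + 147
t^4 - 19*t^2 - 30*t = t*(t - 5)*(t + 2)*(t + 3)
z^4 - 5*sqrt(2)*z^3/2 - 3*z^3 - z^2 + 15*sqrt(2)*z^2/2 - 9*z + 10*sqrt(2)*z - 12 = (z - 4)*(z + 1)*(z - 3*sqrt(2)/2)*(z - sqrt(2))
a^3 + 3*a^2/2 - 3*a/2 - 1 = (a - 1)*(a + 1/2)*(a + 2)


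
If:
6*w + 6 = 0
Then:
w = -1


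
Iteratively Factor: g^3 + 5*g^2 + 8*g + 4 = (g + 2)*(g^2 + 3*g + 2) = (g + 1)*(g + 2)*(g + 2)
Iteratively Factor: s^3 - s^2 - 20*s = (s)*(s^2 - s - 20) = s*(s - 5)*(s + 4)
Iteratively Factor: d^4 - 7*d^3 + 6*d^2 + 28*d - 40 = (d + 2)*(d^3 - 9*d^2 + 24*d - 20) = (d - 5)*(d + 2)*(d^2 - 4*d + 4) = (d - 5)*(d - 2)*(d + 2)*(d - 2)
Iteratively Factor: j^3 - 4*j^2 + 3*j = (j - 3)*(j^2 - j) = j*(j - 3)*(j - 1)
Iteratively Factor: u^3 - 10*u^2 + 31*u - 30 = (u - 5)*(u^2 - 5*u + 6) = (u - 5)*(u - 2)*(u - 3)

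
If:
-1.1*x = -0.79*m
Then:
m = 1.39240506329114*x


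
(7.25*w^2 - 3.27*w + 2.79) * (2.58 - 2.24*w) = -16.24*w^3 + 26.0298*w^2 - 14.6862*w + 7.1982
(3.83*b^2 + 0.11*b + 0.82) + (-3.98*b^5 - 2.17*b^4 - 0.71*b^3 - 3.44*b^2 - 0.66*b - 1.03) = -3.98*b^5 - 2.17*b^4 - 0.71*b^3 + 0.39*b^2 - 0.55*b - 0.21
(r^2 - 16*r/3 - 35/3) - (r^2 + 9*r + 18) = -43*r/3 - 89/3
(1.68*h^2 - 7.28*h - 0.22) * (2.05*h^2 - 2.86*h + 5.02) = 3.444*h^4 - 19.7288*h^3 + 28.8034*h^2 - 35.9164*h - 1.1044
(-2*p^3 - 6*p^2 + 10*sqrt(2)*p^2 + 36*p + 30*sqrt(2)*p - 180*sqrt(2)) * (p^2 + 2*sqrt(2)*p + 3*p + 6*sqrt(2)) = -2*p^5 - 12*p^4 + 6*sqrt(2)*p^4 + 36*sqrt(2)*p^3 + 58*p^3 - 54*sqrt(2)*p^2 + 348*p^2 - 324*sqrt(2)*p - 360*p - 2160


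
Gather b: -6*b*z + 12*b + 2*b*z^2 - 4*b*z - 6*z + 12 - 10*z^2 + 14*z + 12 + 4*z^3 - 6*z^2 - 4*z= b*(2*z^2 - 10*z + 12) + 4*z^3 - 16*z^2 + 4*z + 24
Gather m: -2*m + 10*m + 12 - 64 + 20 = 8*m - 32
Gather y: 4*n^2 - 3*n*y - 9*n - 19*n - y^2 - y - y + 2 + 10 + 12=4*n^2 - 28*n - y^2 + y*(-3*n - 2) + 24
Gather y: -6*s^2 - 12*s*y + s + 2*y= -6*s^2 + s + y*(2 - 12*s)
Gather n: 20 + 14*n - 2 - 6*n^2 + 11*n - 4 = -6*n^2 + 25*n + 14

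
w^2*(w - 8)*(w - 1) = w^4 - 9*w^3 + 8*w^2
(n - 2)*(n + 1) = n^2 - n - 2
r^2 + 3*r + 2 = (r + 1)*(r + 2)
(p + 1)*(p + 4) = p^2 + 5*p + 4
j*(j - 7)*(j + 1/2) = j^3 - 13*j^2/2 - 7*j/2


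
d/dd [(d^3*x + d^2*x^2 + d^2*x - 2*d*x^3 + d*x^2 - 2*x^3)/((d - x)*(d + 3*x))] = x*(d^2 + 6*d*x + 6*x^2 + x)/(d^2 + 6*d*x + 9*x^2)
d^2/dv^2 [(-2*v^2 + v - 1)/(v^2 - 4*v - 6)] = 2*(-7*v^3 - 39*v^2 + 30*v - 118)/(v^6 - 12*v^5 + 30*v^4 + 80*v^3 - 180*v^2 - 432*v - 216)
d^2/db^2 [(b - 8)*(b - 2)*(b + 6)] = 6*b - 8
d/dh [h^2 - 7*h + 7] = 2*h - 7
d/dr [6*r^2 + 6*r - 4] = 12*r + 6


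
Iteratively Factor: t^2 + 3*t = (t + 3)*(t)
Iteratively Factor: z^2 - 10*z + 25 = (z - 5)*(z - 5)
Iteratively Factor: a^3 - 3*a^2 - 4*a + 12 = (a + 2)*(a^2 - 5*a + 6) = (a - 2)*(a + 2)*(a - 3)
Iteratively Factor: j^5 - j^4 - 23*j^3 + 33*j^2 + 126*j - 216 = (j + 4)*(j^4 - 5*j^3 - 3*j^2 + 45*j - 54) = (j + 3)*(j + 4)*(j^3 - 8*j^2 + 21*j - 18) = (j - 3)*(j + 3)*(j + 4)*(j^2 - 5*j + 6) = (j - 3)*(j - 2)*(j + 3)*(j + 4)*(j - 3)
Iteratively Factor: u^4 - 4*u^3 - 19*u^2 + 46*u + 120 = (u - 5)*(u^3 + u^2 - 14*u - 24) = (u - 5)*(u - 4)*(u^2 + 5*u + 6) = (u - 5)*(u - 4)*(u + 3)*(u + 2)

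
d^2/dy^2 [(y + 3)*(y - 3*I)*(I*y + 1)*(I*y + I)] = -12*y^2 + 24*y*(-1 + I) + 32*I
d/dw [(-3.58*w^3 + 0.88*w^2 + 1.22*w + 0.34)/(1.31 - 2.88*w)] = (20.6208*w^3 - 16.6038*w^2 + 2.3056*w + 2.5774)/(8.2944*w^2 - 7.5456*w + 1.7161)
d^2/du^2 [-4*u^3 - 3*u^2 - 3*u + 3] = -24*u - 6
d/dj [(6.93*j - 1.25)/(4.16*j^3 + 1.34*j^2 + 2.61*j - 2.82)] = (-57.6576*j^3 + 6.3138*j^2 + 3.35*j - 16.2801)/(17.3056*j^6 + 11.1488*j^5 + 23.5108*j^4 - 16.4676*j^3 - 0.745500000000001*j^2 - 14.7204*j + 7.9524)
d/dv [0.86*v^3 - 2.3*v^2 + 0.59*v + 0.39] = 2.58*v^2 - 4.6*v + 0.59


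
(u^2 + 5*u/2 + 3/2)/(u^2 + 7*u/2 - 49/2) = (2*u^2 + 5*u + 3)/(2*u^2 + 7*u - 49)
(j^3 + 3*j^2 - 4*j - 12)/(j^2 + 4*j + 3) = (j^2 - 4)/(j + 1)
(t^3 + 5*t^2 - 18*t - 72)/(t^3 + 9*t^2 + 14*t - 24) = (t^2 - t - 12)/(t^2 + 3*t - 4)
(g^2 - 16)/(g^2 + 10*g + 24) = (g - 4)/(g + 6)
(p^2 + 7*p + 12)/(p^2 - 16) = (p + 3)/(p - 4)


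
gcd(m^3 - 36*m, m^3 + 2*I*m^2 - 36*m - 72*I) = m^2 - 36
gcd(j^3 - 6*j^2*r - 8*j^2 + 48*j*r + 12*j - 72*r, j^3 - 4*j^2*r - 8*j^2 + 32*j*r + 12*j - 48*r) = j^2 - 8*j + 12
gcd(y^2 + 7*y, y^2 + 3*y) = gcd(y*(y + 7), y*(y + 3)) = y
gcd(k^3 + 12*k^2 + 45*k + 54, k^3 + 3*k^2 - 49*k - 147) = k + 3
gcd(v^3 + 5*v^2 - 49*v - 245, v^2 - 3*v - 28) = v - 7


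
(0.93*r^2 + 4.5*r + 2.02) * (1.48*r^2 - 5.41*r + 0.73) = 1.3764*r^4 + 1.6287*r^3 - 20.6765*r^2 - 7.6432*r + 1.4746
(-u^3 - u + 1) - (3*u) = -u^3 - 4*u + 1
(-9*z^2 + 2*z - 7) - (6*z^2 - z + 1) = -15*z^2 + 3*z - 8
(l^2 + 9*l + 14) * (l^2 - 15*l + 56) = l^4 - 6*l^3 - 65*l^2 + 294*l + 784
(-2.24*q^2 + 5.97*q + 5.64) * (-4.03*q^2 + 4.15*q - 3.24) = 9.0272*q^4 - 33.3551*q^3 + 9.3039*q^2 + 4.0632*q - 18.2736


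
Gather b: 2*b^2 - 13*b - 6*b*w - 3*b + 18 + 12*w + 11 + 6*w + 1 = 2*b^2 + b*(-6*w - 16) + 18*w + 30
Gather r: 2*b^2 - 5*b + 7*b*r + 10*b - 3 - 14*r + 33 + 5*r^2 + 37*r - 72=2*b^2 + 5*b + 5*r^2 + r*(7*b + 23) - 42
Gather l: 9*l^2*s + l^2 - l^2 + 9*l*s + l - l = 9*l^2*s + 9*l*s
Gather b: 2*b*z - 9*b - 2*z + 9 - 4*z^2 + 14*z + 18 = b*(2*z - 9) - 4*z^2 + 12*z + 27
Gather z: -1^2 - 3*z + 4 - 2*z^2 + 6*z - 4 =-2*z^2 + 3*z - 1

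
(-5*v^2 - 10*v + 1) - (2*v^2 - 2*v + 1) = -7*v^2 - 8*v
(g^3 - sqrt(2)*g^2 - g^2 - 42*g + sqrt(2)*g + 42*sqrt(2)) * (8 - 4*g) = -4*g^4 + 4*sqrt(2)*g^3 + 12*g^3 - 12*sqrt(2)*g^2 + 160*g^2 - 336*g - 160*sqrt(2)*g + 336*sqrt(2)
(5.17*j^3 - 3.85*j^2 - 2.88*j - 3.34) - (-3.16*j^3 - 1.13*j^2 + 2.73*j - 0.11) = 8.33*j^3 - 2.72*j^2 - 5.61*j - 3.23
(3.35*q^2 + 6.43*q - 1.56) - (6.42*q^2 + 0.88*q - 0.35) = -3.07*q^2 + 5.55*q - 1.21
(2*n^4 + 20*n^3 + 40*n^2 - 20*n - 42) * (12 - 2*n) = -4*n^5 - 16*n^4 + 160*n^3 + 520*n^2 - 156*n - 504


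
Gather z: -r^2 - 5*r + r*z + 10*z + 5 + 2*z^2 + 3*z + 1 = -r^2 - 5*r + 2*z^2 + z*(r + 13) + 6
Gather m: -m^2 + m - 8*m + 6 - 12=-m^2 - 7*m - 6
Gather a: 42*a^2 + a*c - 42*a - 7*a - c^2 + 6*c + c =42*a^2 + a*(c - 49) - c^2 + 7*c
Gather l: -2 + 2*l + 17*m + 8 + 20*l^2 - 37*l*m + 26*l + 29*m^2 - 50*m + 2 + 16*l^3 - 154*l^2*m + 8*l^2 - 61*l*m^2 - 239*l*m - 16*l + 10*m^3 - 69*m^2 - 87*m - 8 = 16*l^3 + l^2*(28 - 154*m) + l*(-61*m^2 - 276*m + 12) + 10*m^3 - 40*m^2 - 120*m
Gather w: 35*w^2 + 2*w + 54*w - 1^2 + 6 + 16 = 35*w^2 + 56*w + 21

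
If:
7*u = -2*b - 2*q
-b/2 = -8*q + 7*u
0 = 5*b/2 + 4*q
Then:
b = 0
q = 0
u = 0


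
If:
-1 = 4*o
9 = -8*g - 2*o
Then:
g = -17/16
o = -1/4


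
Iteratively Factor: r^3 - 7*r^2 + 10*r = (r - 5)*(r^2 - 2*r) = (r - 5)*(r - 2)*(r)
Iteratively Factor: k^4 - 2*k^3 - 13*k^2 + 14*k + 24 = (k - 4)*(k^3 + 2*k^2 - 5*k - 6) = (k - 4)*(k + 1)*(k^2 + k - 6) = (k - 4)*(k + 1)*(k + 3)*(k - 2)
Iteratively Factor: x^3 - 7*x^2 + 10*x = (x)*(x^2 - 7*x + 10) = x*(x - 5)*(x - 2)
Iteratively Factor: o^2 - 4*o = (o - 4)*(o)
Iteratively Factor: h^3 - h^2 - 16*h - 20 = (h - 5)*(h^2 + 4*h + 4) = (h - 5)*(h + 2)*(h + 2)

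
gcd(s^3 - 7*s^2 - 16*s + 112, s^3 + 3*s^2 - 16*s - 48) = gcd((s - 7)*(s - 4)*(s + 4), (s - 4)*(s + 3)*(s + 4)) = s^2 - 16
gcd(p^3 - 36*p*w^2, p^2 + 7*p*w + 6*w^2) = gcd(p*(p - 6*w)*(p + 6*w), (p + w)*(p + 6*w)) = p + 6*w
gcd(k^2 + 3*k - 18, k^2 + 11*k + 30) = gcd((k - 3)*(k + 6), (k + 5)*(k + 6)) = k + 6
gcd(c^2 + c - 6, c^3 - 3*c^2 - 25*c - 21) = c + 3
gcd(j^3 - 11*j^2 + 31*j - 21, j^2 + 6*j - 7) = j - 1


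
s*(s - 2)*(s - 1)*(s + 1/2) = s^4 - 5*s^3/2 + s^2/2 + s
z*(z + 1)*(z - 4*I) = z^3 + z^2 - 4*I*z^2 - 4*I*z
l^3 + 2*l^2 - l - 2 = (l - 1)*(l + 1)*(l + 2)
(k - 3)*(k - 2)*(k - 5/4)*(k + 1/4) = k^4 - 6*k^3 + 171*k^2/16 - 71*k/16 - 15/8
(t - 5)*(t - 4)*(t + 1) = t^3 - 8*t^2 + 11*t + 20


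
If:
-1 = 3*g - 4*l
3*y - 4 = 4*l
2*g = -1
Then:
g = -1/2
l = -1/8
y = 7/6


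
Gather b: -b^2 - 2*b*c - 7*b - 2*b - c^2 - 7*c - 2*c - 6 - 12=-b^2 + b*(-2*c - 9) - c^2 - 9*c - 18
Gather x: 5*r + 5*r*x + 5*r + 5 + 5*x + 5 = 10*r + x*(5*r + 5) + 10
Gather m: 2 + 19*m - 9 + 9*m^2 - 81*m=9*m^2 - 62*m - 7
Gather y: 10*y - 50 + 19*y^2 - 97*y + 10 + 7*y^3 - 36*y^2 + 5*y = 7*y^3 - 17*y^2 - 82*y - 40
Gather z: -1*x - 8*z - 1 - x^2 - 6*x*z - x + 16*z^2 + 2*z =-x^2 - 2*x + 16*z^2 + z*(-6*x - 6) - 1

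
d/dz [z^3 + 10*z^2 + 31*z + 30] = 3*z^2 + 20*z + 31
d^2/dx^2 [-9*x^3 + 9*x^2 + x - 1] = 18 - 54*x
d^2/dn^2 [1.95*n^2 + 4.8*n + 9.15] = 3.90000000000000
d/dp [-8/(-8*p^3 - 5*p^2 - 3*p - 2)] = 8*(-24*p^2 - 10*p - 3)/(8*p^3 + 5*p^2 + 3*p + 2)^2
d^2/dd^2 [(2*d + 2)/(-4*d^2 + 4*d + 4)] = (3*d*(-d^2 + d + 1) + (d + 1)*(2*d - 1)^2)/(-d^2 + d + 1)^3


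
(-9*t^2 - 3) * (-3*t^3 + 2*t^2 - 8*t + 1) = 27*t^5 - 18*t^4 + 81*t^3 - 15*t^2 + 24*t - 3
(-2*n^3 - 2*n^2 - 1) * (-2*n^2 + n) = 4*n^5 + 2*n^4 - 2*n^3 + 2*n^2 - n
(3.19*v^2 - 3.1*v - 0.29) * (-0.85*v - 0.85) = -2.7115*v^3 - 0.0765000000000002*v^2 + 2.8815*v + 0.2465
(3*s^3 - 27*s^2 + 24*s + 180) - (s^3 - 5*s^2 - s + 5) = 2*s^3 - 22*s^2 + 25*s + 175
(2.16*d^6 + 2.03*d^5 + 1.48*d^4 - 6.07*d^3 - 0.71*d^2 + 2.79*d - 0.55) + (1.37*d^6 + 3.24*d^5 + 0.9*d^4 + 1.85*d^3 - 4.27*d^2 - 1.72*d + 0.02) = 3.53*d^6 + 5.27*d^5 + 2.38*d^4 - 4.22*d^3 - 4.98*d^2 + 1.07*d - 0.53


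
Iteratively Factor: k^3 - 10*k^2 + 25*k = (k)*(k^2 - 10*k + 25) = k*(k - 5)*(k - 5)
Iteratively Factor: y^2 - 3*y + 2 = (y - 2)*(y - 1)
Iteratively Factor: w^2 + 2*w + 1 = (w + 1)*(w + 1)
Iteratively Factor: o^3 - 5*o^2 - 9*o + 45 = (o + 3)*(o^2 - 8*o + 15) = (o - 5)*(o + 3)*(o - 3)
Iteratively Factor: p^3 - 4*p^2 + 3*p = (p - 3)*(p^2 - p) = (p - 3)*(p - 1)*(p)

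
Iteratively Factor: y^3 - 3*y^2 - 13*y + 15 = (y - 1)*(y^2 - 2*y - 15) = (y - 5)*(y - 1)*(y + 3)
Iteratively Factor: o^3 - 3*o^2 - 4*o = (o)*(o^2 - 3*o - 4) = o*(o + 1)*(o - 4)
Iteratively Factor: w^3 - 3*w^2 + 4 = (w - 2)*(w^2 - w - 2) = (w - 2)*(w + 1)*(w - 2)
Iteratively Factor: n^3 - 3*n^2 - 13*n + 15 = (n + 3)*(n^2 - 6*n + 5) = (n - 5)*(n + 3)*(n - 1)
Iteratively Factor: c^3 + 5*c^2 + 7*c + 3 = (c + 1)*(c^2 + 4*c + 3) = (c + 1)^2*(c + 3)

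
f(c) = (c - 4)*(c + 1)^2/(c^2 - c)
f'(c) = (1 - 2*c)*(c - 4)*(c + 1)^2/(c^2 - c)^2 + (c - 4)*(2*c + 2)/(c^2 - c) + (c + 1)^2/(c^2 - c)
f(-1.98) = -0.97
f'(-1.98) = 1.33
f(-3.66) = -3.18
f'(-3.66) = 1.25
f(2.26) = -6.49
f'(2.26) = 7.78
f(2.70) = -3.88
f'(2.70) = 4.60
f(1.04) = -296.11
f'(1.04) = 7497.30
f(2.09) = -8.01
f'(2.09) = 10.18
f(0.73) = 49.65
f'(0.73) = 158.10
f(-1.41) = -0.27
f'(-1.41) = 1.05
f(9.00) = 6.94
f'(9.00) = 1.14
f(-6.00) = -5.95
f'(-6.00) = 1.13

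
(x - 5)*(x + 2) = x^2 - 3*x - 10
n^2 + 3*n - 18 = (n - 3)*(n + 6)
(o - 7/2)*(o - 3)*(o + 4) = o^3 - 5*o^2/2 - 31*o/2 + 42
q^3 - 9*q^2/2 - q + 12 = (q - 4)*(q - 2)*(q + 3/2)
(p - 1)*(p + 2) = p^2 + p - 2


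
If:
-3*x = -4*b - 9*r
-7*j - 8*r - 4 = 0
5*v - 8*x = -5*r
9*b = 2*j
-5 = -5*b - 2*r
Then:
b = -48/23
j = -216/23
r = 355/46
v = 5721/230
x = 937/46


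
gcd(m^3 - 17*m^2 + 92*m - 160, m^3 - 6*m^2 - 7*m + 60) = m^2 - 9*m + 20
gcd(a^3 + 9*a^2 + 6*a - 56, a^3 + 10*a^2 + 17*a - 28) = a^2 + 11*a + 28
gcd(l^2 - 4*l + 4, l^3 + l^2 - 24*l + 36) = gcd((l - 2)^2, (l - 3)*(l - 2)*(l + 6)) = l - 2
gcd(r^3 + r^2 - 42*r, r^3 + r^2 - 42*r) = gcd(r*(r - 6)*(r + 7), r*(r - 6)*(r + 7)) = r^3 + r^2 - 42*r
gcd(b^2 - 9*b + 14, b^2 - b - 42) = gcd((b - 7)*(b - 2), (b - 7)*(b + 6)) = b - 7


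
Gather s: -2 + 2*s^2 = 2*s^2 - 2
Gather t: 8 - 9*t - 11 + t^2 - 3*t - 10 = t^2 - 12*t - 13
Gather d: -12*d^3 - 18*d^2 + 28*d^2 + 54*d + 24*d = -12*d^3 + 10*d^2 + 78*d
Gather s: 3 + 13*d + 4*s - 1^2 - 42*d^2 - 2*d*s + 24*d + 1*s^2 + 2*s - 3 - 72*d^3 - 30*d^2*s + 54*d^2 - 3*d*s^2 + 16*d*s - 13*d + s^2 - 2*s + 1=-72*d^3 + 12*d^2 + 24*d + s^2*(2 - 3*d) + s*(-30*d^2 + 14*d + 4)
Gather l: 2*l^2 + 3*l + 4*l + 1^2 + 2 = 2*l^2 + 7*l + 3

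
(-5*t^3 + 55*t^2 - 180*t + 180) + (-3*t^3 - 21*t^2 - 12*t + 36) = -8*t^3 + 34*t^2 - 192*t + 216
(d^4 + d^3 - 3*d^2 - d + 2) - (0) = d^4 + d^3 - 3*d^2 - d + 2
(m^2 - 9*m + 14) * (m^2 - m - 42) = m^4 - 10*m^3 - 19*m^2 + 364*m - 588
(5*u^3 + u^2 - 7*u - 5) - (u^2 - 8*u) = 5*u^3 + u - 5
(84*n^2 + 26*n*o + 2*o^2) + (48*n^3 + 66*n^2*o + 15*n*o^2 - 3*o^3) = 48*n^3 + 66*n^2*o + 84*n^2 + 15*n*o^2 + 26*n*o - 3*o^3 + 2*o^2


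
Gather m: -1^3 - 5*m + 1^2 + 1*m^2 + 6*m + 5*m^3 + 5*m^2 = 5*m^3 + 6*m^2 + m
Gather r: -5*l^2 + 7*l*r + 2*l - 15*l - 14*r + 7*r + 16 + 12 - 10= -5*l^2 - 13*l + r*(7*l - 7) + 18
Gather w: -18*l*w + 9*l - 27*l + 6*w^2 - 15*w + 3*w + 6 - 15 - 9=-18*l + 6*w^2 + w*(-18*l - 12) - 18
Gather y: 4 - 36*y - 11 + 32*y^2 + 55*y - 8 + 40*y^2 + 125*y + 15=72*y^2 + 144*y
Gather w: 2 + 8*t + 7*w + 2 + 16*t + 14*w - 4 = 24*t + 21*w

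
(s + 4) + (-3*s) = 4 - 2*s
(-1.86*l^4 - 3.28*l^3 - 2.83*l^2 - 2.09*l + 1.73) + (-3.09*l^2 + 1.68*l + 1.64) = -1.86*l^4 - 3.28*l^3 - 5.92*l^2 - 0.41*l + 3.37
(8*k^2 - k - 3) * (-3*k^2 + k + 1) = -24*k^4 + 11*k^3 + 16*k^2 - 4*k - 3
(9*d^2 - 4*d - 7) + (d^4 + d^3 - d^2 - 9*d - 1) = d^4 + d^3 + 8*d^2 - 13*d - 8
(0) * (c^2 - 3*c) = 0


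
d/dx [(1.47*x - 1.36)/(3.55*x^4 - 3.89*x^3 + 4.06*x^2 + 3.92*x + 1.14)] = (-15.6555*x^4 + 30.7486*x^3 - 21.8394*x^2 + 11.0432*x + 7.007)/(12.6025*x^8 - 27.619*x^7 + 43.9581*x^6 - 3.7548*x^5 - 5.92000000000001*x^4 + 22.9612*x^3 + 24.6232*x^2 + 8.9376*x + 1.2996)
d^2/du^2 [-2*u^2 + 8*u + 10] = -4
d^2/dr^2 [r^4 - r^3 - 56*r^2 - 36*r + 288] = 12*r^2 - 6*r - 112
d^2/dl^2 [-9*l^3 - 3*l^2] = -54*l - 6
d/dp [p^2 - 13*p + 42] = 2*p - 13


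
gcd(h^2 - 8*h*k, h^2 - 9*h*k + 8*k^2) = h - 8*k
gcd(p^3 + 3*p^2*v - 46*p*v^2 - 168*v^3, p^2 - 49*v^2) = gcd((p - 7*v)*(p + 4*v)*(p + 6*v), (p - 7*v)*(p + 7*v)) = p - 7*v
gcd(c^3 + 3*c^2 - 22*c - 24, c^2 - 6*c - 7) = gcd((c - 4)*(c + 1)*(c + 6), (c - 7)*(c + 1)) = c + 1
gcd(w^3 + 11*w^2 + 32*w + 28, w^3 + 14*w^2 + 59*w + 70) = w^2 + 9*w + 14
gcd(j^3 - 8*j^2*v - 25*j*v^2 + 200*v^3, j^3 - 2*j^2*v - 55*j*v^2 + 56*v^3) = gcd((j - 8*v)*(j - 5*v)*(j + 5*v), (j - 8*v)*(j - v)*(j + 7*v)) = -j + 8*v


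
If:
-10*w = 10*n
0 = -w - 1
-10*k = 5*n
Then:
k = -1/2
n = 1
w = -1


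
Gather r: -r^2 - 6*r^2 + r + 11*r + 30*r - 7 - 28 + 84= -7*r^2 + 42*r + 49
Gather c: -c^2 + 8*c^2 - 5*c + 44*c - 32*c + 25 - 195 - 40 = 7*c^2 + 7*c - 210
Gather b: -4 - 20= -24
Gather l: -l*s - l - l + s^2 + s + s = l*(-s - 2) + s^2 + 2*s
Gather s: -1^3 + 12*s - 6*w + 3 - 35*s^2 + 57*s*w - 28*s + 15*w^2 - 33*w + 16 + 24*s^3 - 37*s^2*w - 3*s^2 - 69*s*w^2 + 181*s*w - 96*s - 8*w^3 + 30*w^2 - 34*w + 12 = 24*s^3 + s^2*(-37*w - 38) + s*(-69*w^2 + 238*w - 112) - 8*w^3 + 45*w^2 - 73*w + 30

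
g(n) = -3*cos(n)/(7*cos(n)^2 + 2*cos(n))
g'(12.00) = 0.18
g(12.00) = -0.38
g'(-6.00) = -0.08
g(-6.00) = -0.34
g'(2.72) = -0.45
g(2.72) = 0.68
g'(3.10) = -0.04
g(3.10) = 0.60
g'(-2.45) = 1.16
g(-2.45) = 0.88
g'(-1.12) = 0.74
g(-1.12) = -0.59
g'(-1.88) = 1181.83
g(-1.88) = 23.06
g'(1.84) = -1059.11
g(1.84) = -21.70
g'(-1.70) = 17.27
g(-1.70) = -2.73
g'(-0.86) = 0.37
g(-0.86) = -0.46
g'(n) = -3*(14*sin(n)*cos(n) + 2*sin(n))*cos(n)/(7*cos(n)^2 + 2*cos(n))^2 + 3*sin(n)/(7*cos(n)^2 + 2*cos(n)) = -21*sin(n)/(7*cos(n) + 2)^2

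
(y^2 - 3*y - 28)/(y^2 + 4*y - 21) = (y^2 - 3*y - 28)/(y^2 + 4*y - 21)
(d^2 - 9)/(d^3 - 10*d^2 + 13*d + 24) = (d + 3)/(d^2 - 7*d - 8)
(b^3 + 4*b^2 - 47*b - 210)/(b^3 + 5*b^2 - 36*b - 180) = (b - 7)/(b - 6)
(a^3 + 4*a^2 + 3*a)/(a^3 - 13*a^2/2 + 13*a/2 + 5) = 2*a*(a^2 + 4*a + 3)/(2*a^3 - 13*a^2 + 13*a + 10)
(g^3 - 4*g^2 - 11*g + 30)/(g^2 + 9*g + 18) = (g^2 - 7*g + 10)/(g + 6)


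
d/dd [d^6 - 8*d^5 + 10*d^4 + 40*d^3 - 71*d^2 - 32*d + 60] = 6*d^5 - 40*d^4 + 40*d^3 + 120*d^2 - 142*d - 32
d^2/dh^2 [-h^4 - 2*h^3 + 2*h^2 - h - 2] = -12*h^2 - 12*h + 4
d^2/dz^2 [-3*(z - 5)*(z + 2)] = -6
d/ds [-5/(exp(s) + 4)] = 5*exp(s)/(exp(s) + 4)^2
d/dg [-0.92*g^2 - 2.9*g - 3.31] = -1.84*g - 2.9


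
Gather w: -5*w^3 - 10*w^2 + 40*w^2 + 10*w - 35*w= -5*w^3 + 30*w^2 - 25*w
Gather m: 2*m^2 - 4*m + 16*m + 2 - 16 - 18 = 2*m^2 + 12*m - 32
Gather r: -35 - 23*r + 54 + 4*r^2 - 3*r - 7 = 4*r^2 - 26*r + 12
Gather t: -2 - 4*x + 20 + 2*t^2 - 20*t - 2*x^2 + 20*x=2*t^2 - 20*t - 2*x^2 + 16*x + 18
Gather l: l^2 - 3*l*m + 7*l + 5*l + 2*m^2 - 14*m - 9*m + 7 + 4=l^2 + l*(12 - 3*m) + 2*m^2 - 23*m + 11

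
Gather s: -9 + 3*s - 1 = 3*s - 10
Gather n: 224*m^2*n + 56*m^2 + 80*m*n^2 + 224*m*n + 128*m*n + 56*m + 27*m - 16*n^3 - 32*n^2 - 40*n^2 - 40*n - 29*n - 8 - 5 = 56*m^2 + 83*m - 16*n^3 + n^2*(80*m - 72) + n*(224*m^2 + 352*m - 69) - 13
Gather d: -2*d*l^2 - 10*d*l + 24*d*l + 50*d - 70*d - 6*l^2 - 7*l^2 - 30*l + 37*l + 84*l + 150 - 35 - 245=d*(-2*l^2 + 14*l - 20) - 13*l^2 + 91*l - 130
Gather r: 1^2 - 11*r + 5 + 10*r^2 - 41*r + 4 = 10*r^2 - 52*r + 10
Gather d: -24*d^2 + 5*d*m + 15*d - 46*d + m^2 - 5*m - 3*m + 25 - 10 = -24*d^2 + d*(5*m - 31) + m^2 - 8*m + 15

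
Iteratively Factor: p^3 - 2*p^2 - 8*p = (p)*(p^2 - 2*p - 8) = p*(p + 2)*(p - 4)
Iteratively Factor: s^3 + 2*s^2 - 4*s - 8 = (s + 2)*(s^2 - 4) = (s - 2)*(s + 2)*(s + 2)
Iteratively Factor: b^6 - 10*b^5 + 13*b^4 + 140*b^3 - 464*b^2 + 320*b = (b - 1)*(b^5 - 9*b^4 + 4*b^3 + 144*b^2 - 320*b) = (b - 5)*(b - 1)*(b^4 - 4*b^3 - 16*b^2 + 64*b) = (b - 5)*(b - 4)*(b - 1)*(b^3 - 16*b) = (b - 5)*(b - 4)^2*(b - 1)*(b^2 + 4*b) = (b - 5)*(b - 4)^2*(b - 1)*(b + 4)*(b)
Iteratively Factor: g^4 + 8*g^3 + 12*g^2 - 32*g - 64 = (g + 4)*(g^3 + 4*g^2 - 4*g - 16) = (g + 2)*(g + 4)*(g^2 + 2*g - 8) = (g - 2)*(g + 2)*(g + 4)*(g + 4)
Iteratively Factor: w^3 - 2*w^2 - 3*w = (w)*(w^2 - 2*w - 3) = w*(w - 3)*(w + 1)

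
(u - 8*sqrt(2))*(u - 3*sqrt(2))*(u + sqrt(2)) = u^3 - 10*sqrt(2)*u^2 + 26*u + 48*sqrt(2)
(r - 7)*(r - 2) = r^2 - 9*r + 14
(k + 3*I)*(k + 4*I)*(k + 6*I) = k^3 + 13*I*k^2 - 54*k - 72*I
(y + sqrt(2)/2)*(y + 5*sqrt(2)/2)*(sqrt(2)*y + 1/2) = sqrt(2)*y^3 + 13*y^2/2 + 4*sqrt(2)*y + 5/4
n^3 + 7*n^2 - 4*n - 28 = (n - 2)*(n + 2)*(n + 7)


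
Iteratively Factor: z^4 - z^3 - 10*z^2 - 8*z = (z + 1)*(z^3 - 2*z^2 - 8*z) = z*(z + 1)*(z^2 - 2*z - 8) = z*(z - 4)*(z + 1)*(z + 2)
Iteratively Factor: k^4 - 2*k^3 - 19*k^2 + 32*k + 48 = (k + 4)*(k^3 - 6*k^2 + 5*k + 12) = (k + 1)*(k + 4)*(k^2 - 7*k + 12) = (k - 4)*(k + 1)*(k + 4)*(k - 3)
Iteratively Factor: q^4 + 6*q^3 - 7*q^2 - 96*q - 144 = (q + 3)*(q^3 + 3*q^2 - 16*q - 48) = (q + 3)*(q + 4)*(q^2 - q - 12) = (q - 4)*(q + 3)*(q + 4)*(q + 3)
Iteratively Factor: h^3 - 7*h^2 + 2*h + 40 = (h + 2)*(h^2 - 9*h + 20) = (h - 5)*(h + 2)*(h - 4)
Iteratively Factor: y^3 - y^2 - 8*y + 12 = (y + 3)*(y^2 - 4*y + 4) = (y - 2)*(y + 3)*(y - 2)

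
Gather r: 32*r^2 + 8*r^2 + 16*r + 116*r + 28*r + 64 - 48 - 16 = 40*r^2 + 160*r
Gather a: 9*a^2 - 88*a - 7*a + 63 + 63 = 9*a^2 - 95*a + 126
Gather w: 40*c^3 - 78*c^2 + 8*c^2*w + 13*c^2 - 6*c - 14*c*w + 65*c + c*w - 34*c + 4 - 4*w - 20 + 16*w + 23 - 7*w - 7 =40*c^3 - 65*c^2 + 25*c + w*(8*c^2 - 13*c + 5)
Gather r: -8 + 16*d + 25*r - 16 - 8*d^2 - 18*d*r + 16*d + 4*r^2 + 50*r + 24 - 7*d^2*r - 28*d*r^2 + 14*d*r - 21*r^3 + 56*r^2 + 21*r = -8*d^2 + 32*d - 21*r^3 + r^2*(60 - 28*d) + r*(-7*d^2 - 4*d + 96)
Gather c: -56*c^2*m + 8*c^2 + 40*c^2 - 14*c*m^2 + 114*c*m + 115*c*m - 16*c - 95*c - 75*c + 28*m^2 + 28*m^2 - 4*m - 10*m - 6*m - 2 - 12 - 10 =c^2*(48 - 56*m) + c*(-14*m^2 + 229*m - 186) + 56*m^2 - 20*m - 24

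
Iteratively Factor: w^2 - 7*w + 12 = (w - 3)*(w - 4)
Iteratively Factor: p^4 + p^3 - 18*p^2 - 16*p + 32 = (p + 2)*(p^3 - p^2 - 16*p + 16) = (p - 1)*(p + 2)*(p^2 - 16) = (p - 1)*(p + 2)*(p + 4)*(p - 4)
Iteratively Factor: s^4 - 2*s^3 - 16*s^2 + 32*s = (s - 4)*(s^3 + 2*s^2 - 8*s) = s*(s - 4)*(s^2 + 2*s - 8) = s*(s - 4)*(s - 2)*(s + 4)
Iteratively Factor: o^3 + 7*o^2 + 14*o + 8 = (o + 4)*(o^2 + 3*o + 2) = (o + 2)*(o + 4)*(o + 1)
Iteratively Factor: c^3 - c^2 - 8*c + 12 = (c - 2)*(c^2 + c - 6) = (c - 2)^2*(c + 3)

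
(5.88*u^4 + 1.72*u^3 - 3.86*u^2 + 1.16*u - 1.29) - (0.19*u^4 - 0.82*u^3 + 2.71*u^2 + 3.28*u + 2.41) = 5.69*u^4 + 2.54*u^3 - 6.57*u^2 - 2.12*u - 3.7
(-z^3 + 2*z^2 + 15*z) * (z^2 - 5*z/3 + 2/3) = -z^5 + 11*z^4/3 + 11*z^3 - 71*z^2/3 + 10*z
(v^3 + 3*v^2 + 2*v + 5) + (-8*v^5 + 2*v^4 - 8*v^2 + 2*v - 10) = -8*v^5 + 2*v^4 + v^3 - 5*v^2 + 4*v - 5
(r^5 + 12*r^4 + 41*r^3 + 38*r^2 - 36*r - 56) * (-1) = -r^5 - 12*r^4 - 41*r^3 - 38*r^2 + 36*r + 56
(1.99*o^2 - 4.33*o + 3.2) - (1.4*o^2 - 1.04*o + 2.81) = 0.59*o^2 - 3.29*o + 0.39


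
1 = 1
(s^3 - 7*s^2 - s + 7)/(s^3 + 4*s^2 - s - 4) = (s - 7)/(s + 4)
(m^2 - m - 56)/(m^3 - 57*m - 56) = 1/(m + 1)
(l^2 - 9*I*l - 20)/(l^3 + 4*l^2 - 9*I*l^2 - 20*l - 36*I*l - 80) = 1/(l + 4)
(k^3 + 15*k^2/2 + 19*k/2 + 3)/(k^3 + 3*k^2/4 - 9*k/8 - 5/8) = 4*(k^2 + 7*k + 6)/(4*k^2 + k - 5)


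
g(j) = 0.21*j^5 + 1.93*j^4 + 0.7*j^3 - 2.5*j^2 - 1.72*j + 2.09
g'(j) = 1.05*j^4 + 7.72*j^3 + 2.1*j^2 - 5.0*j - 1.72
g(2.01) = 32.61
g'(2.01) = 76.54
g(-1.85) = 10.34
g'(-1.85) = -21.86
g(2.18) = 47.64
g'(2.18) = 101.06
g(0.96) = 0.56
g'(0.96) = 3.14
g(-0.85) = 2.23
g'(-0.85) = -0.15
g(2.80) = 147.81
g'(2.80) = 234.75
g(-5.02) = 415.35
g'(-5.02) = -233.51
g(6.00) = 4187.21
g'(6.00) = 3072.20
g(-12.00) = -13781.11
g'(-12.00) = 8793.32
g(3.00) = 200.69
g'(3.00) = 295.67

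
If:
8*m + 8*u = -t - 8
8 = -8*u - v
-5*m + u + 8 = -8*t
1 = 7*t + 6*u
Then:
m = -791/78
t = -112/13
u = 797/78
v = -3500/39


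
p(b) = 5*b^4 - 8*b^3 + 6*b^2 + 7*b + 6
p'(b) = 20*b^3 - 24*b^2 + 12*b + 7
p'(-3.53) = -1214.16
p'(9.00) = 12751.00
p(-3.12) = 759.33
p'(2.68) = 251.76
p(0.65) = 11.78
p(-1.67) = 87.19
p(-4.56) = 3019.26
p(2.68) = 171.80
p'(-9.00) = -16625.00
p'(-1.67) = -173.12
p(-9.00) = 39066.00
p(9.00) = 27528.00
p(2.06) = 65.99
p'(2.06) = 104.71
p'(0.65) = 10.15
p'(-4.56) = -2443.14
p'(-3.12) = -871.49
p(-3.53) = 1184.32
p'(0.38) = 9.19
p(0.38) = 9.19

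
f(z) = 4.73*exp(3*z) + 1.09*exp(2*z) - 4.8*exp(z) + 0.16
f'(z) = 14.19*exp(3*z) + 2.18*exp(2*z) - 4.8*exp(z)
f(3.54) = 194802.36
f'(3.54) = 583442.61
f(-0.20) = -0.44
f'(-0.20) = 5.32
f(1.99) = 1875.20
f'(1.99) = 5637.02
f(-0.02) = 0.96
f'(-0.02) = 10.75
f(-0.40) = -1.14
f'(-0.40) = 2.04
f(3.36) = 113627.84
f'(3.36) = 340256.02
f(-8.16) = 0.16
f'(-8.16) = -0.00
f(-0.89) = -1.30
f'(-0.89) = -0.62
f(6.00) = 310747120.44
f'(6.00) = 932067831.05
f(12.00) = 20392154090216800.00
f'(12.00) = 61176433399069600.00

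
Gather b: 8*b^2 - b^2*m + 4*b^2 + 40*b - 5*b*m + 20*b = b^2*(12 - m) + b*(60 - 5*m)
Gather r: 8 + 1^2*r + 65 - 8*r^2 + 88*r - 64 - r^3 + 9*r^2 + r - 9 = -r^3 + r^2 + 90*r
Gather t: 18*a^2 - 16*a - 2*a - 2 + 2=18*a^2 - 18*a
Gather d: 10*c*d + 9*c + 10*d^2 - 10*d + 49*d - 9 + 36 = 9*c + 10*d^2 + d*(10*c + 39) + 27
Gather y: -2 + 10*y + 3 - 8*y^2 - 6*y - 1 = -8*y^2 + 4*y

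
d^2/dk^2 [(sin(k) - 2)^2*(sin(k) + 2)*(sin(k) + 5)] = -16*sin(k)^4 - 27*sin(k)^3 + 68*sin(k)^2 + 30*sin(k) - 28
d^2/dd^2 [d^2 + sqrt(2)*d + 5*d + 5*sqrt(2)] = 2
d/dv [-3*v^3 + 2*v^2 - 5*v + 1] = -9*v^2 + 4*v - 5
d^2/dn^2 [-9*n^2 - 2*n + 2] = -18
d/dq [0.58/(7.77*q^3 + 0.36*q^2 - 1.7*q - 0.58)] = (-13.5198*q^2 - 0.4176*q + 0.986)/(7.77*q^3 + 0.36*q^2 - 1.7*q - 0.58)^2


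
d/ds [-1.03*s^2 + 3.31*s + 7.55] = 3.31 - 2.06*s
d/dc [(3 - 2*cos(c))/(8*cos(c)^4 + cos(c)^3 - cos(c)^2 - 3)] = (-12*(1 - cos(2*c))^2 + 63*cos(c) - 85*cos(2*c)/2 + 23*cos(3*c) - 1/2)*sin(c)/(8*cos(c)^4 + cos(c)^3 - cos(c)^2 - 3)^2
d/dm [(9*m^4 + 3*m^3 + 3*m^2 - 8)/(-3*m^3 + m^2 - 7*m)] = (-27*m^6 + 18*m^5 - 177*m^4 - 42*m^3 - 93*m^2 + 16*m - 56)/(m^2*(9*m^4 - 6*m^3 + 43*m^2 - 14*m + 49))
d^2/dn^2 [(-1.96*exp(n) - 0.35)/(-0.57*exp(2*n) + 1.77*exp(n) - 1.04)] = (0.636804*exp(4*n) + 2.432304*exp(3*n) - 8.030673*exp(2*n) + 3.874563*exp(n) + 2.764216)*exp(n)/(0.185193*exp(6*n) - 1.725219*exp(5*n) + 6.370947*exp(4*n) - 11.840769*exp(3*n) + 11.624184*exp(2*n) - 5.743296*exp(n) + 1.124864)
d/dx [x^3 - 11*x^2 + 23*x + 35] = 3*x^2 - 22*x + 23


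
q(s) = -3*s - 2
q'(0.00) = -3.00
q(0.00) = -2.00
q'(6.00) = -3.00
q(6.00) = -20.00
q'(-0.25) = -3.00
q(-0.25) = -1.25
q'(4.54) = -3.00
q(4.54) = -15.62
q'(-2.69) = -3.00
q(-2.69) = 6.07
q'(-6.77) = -3.00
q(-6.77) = 18.31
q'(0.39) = -3.00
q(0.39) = -3.17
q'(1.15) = -3.00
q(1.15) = -5.45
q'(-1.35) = -3.00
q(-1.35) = 2.05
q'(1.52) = -3.00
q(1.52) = -6.56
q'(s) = -3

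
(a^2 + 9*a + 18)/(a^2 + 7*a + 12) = (a + 6)/(a + 4)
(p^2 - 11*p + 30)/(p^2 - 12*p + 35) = (p - 6)/(p - 7)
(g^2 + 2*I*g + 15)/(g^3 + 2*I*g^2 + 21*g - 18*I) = (g + 5*I)/(g^2 + 5*I*g + 6)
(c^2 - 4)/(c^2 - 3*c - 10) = (c - 2)/(c - 5)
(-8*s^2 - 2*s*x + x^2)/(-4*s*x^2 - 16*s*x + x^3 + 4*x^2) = (2*s + x)/(x*(x + 4))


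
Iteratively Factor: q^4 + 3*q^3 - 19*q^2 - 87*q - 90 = (q + 2)*(q^3 + q^2 - 21*q - 45) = (q - 5)*(q + 2)*(q^2 + 6*q + 9) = (q - 5)*(q + 2)*(q + 3)*(q + 3)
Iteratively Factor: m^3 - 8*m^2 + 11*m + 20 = (m - 4)*(m^2 - 4*m - 5) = (m - 4)*(m + 1)*(m - 5)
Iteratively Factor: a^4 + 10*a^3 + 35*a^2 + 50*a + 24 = (a + 3)*(a^3 + 7*a^2 + 14*a + 8) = (a + 2)*(a + 3)*(a^2 + 5*a + 4) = (a + 1)*(a + 2)*(a + 3)*(a + 4)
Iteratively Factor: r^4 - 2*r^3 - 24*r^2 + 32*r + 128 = (r + 2)*(r^3 - 4*r^2 - 16*r + 64) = (r + 2)*(r + 4)*(r^2 - 8*r + 16) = (r - 4)*(r + 2)*(r + 4)*(r - 4)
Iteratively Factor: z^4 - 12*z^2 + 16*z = (z + 4)*(z^3 - 4*z^2 + 4*z) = z*(z + 4)*(z^2 - 4*z + 4) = z*(z - 2)*(z + 4)*(z - 2)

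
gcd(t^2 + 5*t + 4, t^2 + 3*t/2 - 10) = t + 4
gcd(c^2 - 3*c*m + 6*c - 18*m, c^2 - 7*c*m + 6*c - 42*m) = c + 6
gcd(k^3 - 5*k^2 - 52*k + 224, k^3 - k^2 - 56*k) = k^2 - k - 56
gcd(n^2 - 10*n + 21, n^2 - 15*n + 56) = n - 7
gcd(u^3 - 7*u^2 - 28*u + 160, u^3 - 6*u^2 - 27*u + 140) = u^2 + u - 20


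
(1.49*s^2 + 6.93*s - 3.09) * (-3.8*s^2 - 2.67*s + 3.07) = -5.662*s^4 - 30.3123*s^3 - 2.1868*s^2 + 29.5254*s - 9.4863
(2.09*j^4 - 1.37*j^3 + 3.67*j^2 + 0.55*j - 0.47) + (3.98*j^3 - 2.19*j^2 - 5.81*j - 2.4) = 2.09*j^4 + 2.61*j^3 + 1.48*j^2 - 5.26*j - 2.87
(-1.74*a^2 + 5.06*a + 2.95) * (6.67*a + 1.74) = -11.6058*a^3 + 30.7226*a^2 + 28.4809*a + 5.133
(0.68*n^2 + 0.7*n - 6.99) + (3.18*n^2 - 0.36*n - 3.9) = 3.86*n^2 + 0.34*n - 10.89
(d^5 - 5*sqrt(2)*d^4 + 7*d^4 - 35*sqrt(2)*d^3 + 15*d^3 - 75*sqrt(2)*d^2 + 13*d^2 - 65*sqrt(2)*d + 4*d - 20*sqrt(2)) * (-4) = -4*d^5 - 28*d^4 + 20*sqrt(2)*d^4 - 60*d^3 + 140*sqrt(2)*d^3 - 52*d^2 + 300*sqrt(2)*d^2 - 16*d + 260*sqrt(2)*d + 80*sqrt(2)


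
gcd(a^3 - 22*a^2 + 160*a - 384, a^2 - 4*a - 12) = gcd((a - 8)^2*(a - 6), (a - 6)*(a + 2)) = a - 6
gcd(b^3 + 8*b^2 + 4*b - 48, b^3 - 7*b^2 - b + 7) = 1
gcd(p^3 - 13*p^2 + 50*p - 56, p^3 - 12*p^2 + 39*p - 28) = p^2 - 11*p + 28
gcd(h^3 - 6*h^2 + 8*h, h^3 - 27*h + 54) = 1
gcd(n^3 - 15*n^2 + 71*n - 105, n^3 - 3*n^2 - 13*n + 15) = n - 5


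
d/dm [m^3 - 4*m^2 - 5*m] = 3*m^2 - 8*m - 5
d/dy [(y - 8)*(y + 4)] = 2*y - 4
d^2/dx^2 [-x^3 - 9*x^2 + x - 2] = -6*x - 18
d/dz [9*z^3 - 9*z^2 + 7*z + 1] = 27*z^2 - 18*z + 7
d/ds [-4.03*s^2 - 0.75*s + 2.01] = -8.06*s - 0.75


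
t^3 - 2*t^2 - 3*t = t*(t - 3)*(t + 1)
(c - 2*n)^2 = c^2 - 4*c*n + 4*n^2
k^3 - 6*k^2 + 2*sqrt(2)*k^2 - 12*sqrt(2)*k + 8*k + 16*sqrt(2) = (k - 4)*(k - 2)*(k + 2*sqrt(2))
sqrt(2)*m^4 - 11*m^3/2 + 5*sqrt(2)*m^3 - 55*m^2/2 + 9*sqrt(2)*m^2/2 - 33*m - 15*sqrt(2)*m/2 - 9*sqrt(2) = (m + 2)*(m + 3)*(m - 3*sqrt(2))*(sqrt(2)*m + 1/2)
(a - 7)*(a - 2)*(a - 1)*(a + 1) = a^4 - 9*a^3 + 13*a^2 + 9*a - 14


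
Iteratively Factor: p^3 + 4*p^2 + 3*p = (p + 1)*(p^2 + 3*p) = (p + 1)*(p + 3)*(p)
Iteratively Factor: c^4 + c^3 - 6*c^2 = (c - 2)*(c^3 + 3*c^2) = c*(c - 2)*(c^2 + 3*c) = c^2*(c - 2)*(c + 3)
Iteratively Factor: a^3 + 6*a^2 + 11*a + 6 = (a + 3)*(a^2 + 3*a + 2) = (a + 2)*(a + 3)*(a + 1)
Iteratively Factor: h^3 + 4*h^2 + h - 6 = (h + 3)*(h^2 + h - 2) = (h + 2)*(h + 3)*(h - 1)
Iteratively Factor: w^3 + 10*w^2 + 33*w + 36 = (w + 4)*(w^2 + 6*w + 9) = (w + 3)*(w + 4)*(w + 3)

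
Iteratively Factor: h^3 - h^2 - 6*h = (h + 2)*(h^2 - 3*h) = h*(h + 2)*(h - 3)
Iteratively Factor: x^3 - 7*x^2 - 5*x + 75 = (x - 5)*(x^2 - 2*x - 15) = (x - 5)^2*(x + 3)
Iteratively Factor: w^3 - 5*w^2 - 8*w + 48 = (w - 4)*(w^2 - w - 12) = (w - 4)*(w + 3)*(w - 4)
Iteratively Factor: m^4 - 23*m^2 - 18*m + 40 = (m + 4)*(m^3 - 4*m^2 - 7*m + 10) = (m + 2)*(m + 4)*(m^2 - 6*m + 5) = (m - 5)*(m + 2)*(m + 4)*(m - 1)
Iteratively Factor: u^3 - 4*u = (u + 2)*(u^2 - 2*u) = (u - 2)*(u + 2)*(u)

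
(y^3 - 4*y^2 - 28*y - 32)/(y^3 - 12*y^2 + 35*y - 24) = (y^2 + 4*y + 4)/(y^2 - 4*y + 3)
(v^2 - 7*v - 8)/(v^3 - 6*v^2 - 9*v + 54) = (v^2 - 7*v - 8)/(v^3 - 6*v^2 - 9*v + 54)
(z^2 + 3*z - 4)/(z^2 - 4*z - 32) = (z - 1)/(z - 8)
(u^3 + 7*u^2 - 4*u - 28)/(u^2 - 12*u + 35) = (u^3 + 7*u^2 - 4*u - 28)/(u^2 - 12*u + 35)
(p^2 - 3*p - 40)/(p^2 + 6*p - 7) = (p^2 - 3*p - 40)/(p^2 + 6*p - 7)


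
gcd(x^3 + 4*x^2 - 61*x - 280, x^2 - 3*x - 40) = x^2 - 3*x - 40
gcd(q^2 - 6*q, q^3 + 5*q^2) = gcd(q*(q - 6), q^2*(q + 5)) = q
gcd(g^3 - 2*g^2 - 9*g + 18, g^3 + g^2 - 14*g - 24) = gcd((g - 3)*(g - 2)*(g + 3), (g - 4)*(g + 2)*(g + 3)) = g + 3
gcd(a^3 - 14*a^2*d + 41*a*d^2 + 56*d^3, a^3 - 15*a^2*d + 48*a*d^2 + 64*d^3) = a^2 - 7*a*d - 8*d^2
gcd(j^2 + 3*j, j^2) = j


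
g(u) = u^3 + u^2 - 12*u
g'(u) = 3*u^2 + 2*u - 12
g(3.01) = 0.21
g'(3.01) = 21.20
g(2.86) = -2.75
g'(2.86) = 18.26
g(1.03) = -10.21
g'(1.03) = -6.76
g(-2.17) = 20.53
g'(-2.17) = -2.21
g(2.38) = -9.41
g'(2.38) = 9.75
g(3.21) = 4.86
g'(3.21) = 25.33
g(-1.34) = 15.47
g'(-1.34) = -9.29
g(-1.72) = 18.51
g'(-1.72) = -6.56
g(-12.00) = -1440.00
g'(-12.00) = 396.00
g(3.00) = 0.00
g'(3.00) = 21.00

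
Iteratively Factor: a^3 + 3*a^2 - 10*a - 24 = (a + 4)*(a^2 - a - 6) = (a + 2)*(a + 4)*(a - 3)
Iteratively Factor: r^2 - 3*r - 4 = (r + 1)*(r - 4)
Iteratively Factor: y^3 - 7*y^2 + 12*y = (y - 4)*(y^2 - 3*y) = y*(y - 4)*(y - 3)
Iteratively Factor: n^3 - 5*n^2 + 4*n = (n - 1)*(n^2 - 4*n) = n*(n - 1)*(n - 4)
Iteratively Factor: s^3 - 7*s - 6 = (s - 3)*(s^2 + 3*s + 2) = (s - 3)*(s + 1)*(s + 2)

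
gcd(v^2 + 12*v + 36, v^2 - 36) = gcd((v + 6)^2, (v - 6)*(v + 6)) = v + 6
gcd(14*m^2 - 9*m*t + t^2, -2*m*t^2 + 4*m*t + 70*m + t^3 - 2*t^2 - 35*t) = -2*m + t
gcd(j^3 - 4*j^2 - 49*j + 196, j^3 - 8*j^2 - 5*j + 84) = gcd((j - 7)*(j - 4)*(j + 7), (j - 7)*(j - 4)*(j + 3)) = j^2 - 11*j + 28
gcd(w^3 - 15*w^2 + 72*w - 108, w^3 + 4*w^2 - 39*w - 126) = w - 6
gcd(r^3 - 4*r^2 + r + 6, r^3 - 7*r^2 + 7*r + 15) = r^2 - 2*r - 3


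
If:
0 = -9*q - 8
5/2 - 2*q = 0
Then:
No Solution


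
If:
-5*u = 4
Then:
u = -4/5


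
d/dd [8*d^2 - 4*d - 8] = 16*d - 4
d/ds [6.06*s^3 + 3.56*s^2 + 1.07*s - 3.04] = 18.18*s^2 + 7.12*s + 1.07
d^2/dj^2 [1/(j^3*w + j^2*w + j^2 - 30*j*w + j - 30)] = 2*(-(3*j*w + w + 1)*(j^3*w + j^2*w + j^2 - 30*j*w + j - 30) + (3*j^2*w + 2*j*w + 2*j - 30*w + 1)^2)/(j^3*w + j^2*w + j^2 - 30*j*w + j - 30)^3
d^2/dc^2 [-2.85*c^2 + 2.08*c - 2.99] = -5.70000000000000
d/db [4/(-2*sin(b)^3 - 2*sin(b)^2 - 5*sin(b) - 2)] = 4*(6*sin(b)^2 + 4*sin(b) + 5)*cos(b)/(2*sin(b)^3 + 2*sin(b)^2 + 5*sin(b) + 2)^2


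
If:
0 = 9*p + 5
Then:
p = -5/9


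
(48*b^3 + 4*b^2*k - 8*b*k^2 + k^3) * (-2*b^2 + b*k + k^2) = -96*b^5 + 40*b^4*k + 68*b^3*k^2 - 6*b^2*k^3 - 7*b*k^4 + k^5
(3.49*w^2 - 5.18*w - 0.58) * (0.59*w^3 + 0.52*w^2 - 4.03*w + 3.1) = 2.0591*w^5 - 1.2414*w^4 - 17.1005*w^3 + 31.3928*w^2 - 13.7206*w - 1.798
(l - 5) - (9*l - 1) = -8*l - 4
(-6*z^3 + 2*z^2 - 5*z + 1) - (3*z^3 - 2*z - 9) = -9*z^3 + 2*z^2 - 3*z + 10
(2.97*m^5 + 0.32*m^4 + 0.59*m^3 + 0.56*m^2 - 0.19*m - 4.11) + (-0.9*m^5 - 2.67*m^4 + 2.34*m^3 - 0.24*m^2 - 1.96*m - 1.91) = 2.07*m^5 - 2.35*m^4 + 2.93*m^3 + 0.32*m^2 - 2.15*m - 6.02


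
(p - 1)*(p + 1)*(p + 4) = p^3 + 4*p^2 - p - 4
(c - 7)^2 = c^2 - 14*c + 49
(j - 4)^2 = j^2 - 8*j + 16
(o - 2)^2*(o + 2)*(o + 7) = o^4 + 5*o^3 - 18*o^2 - 20*o + 56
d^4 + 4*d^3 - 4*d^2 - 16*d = d*(d - 2)*(d + 2)*(d + 4)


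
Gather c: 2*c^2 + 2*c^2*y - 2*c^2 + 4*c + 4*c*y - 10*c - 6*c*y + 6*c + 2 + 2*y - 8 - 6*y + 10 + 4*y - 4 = 2*c^2*y - 2*c*y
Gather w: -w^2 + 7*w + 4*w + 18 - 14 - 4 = -w^2 + 11*w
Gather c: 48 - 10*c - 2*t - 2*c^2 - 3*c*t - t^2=-2*c^2 + c*(-3*t - 10) - t^2 - 2*t + 48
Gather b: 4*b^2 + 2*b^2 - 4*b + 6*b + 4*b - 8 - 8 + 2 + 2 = 6*b^2 + 6*b - 12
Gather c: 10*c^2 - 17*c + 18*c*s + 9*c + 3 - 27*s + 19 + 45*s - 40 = 10*c^2 + c*(18*s - 8) + 18*s - 18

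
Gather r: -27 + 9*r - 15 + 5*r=14*r - 42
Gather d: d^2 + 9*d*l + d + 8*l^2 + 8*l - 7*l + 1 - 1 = d^2 + d*(9*l + 1) + 8*l^2 + l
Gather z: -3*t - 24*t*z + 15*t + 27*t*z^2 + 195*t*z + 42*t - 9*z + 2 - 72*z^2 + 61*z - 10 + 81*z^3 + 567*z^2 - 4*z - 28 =54*t + 81*z^3 + z^2*(27*t + 495) + z*(171*t + 48) - 36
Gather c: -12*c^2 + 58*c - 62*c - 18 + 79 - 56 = -12*c^2 - 4*c + 5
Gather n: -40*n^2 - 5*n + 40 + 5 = -40*n^2 - 5*n + 45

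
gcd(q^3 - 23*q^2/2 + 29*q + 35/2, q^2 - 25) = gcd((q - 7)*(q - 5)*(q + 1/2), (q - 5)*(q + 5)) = q - 5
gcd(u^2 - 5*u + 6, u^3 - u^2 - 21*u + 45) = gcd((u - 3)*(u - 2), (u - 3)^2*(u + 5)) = u - 3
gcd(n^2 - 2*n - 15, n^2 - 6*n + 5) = n - 5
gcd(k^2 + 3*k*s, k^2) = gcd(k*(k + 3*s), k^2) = k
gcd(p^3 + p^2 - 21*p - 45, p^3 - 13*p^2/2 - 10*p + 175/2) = p - 5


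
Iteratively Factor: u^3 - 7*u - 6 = (u - 3)*(u^2 + 3*u + 2) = (u - 3)*(u + 2)*(u + 1)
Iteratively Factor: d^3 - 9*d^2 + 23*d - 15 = (d - 3)*(d^2 - 6*d + 5) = (d - 3)*(d - 1)*(d - 5)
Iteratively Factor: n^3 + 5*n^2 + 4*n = (n + 4)*(n^2 + n) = n*(n + 4)*(n + 1)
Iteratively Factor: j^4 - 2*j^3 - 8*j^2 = (j)*(j^3 - 2*j^2 - 8*j) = j*(j + 2)*(j^2 - 4*j) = j*(j - 4)*(j + 2)*(j)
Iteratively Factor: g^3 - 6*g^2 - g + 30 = (g + 2)*(g^2 - 8*g + 15) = (g - 5)*(g + 2)*(g - 3)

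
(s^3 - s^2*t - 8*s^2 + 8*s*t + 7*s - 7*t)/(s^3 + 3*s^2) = (s^3 - s^2*t - 8*s^2 + 8*s*t + 7*s - 7*t)/(s^2*(s + 3))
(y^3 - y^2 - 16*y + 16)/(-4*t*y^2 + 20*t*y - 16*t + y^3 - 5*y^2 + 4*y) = (y + 4)/(-4*t + y)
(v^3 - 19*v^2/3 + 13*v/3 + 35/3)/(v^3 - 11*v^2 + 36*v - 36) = (3*v^3 - 19*v^2 + 13*v + 35)/(3*(v^3 - 11*v^2 + 36*v - 36))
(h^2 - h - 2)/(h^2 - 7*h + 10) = (h + 1)/(h - 5)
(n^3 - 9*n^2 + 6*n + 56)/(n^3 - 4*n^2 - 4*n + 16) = (n - 7)/(n - 2)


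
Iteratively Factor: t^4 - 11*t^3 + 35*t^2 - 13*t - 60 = (t - 5)*(t^3 - 6*t^2 + 5*t + 12) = (t - 5)*(t - 4)*(t^2 - 2*t - 3) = (t - 5)*(t - 4)*(t - 3)*(t + 1)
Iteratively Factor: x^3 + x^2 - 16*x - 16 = (x + 4)*(x^2 - 3*x - 4) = (x - 4)*(x + 4)*(x + 1)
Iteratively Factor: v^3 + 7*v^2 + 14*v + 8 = (v + 1)*(v^2 + 6*v + 8) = (v + 1)*(v + 4)*(v + 2)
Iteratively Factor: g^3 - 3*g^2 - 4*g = (g - 4)*(g^2 + g) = (g - 4)*(g + 1)*(g)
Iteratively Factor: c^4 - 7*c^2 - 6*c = (c + 1)*(c^3 - c^2 - 6*c) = (c - 3)*(c + 1)*(c^2 + 2*c) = c*(c - 3)*(c + 1)*(c + 2)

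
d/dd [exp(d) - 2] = exp(d)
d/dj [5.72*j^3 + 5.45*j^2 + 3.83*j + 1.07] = 17.16*j^2 + 10.9*j + 3.83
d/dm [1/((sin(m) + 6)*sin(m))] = -2*(sin(m) + 3)*cos(m)/((sin(m) + 6)^2*sin(m)^2)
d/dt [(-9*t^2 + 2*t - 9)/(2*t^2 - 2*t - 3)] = 2*(7*t^2 + 45*t - 12)/(4*t^4 - 8*t^3 - 8*t^2 + 12*t + 9)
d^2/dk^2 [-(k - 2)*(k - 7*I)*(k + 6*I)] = -6*k + 4 + 2*I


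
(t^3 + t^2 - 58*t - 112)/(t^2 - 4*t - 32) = (t^2 + 9*t + 14)/(t + 4)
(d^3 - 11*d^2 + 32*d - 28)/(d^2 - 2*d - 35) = (d^2 - 4*d + 4)/(d + 5)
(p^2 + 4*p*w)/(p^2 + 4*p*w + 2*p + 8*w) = p/(p + 2)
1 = 1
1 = 1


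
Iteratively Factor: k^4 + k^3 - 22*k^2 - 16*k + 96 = (k + 3)*(k^3 - 2*k^2 - 16*k + 32) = (k + 3)*(k + 4)*(k^2 - 6*k + 8) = (k - 4)*(k + 3)*(k + 4)*(k - 2)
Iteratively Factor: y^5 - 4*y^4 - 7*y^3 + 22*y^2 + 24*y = (y - 4)*(y^4 - 7*y^2 - 6*y) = y*(y - 4)*(y^3 - 7*y - 6) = y*(y - 4)*(y - 3)*(y^2 + 3*y + 2) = y*(y - 4)*(y - 3)*(y + 2)*(y + 1)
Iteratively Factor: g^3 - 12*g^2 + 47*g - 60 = (g - 5)*(g^2 - 7*g + 12) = (g - 5)*(g - 4)*(g - 3)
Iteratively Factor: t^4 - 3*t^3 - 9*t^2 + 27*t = (t + 3)*(t^3 - 6*t^2 + 9*t) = (t - 3)*(t + 3)*(t^2 - 3*t) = t*(t - 3)*(t + 3)*(t - 3)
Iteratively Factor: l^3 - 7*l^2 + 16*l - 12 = (l - 2)*(l^2 - 5*l + 6) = (l - 2)^2*(l - 3)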